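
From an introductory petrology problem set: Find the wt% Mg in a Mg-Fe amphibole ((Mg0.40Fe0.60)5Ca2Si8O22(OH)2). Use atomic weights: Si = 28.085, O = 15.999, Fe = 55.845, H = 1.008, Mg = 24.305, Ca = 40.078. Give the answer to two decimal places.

5.36 weight percent

M((Mg0.40Fe0.60)5Ca2Si8O22(OH)2) = 906.973 g/mol.
Mg contributes 2 × 24.305 = 48.610 g per mole.
48.610/906.973 = 0.0536 → 5.36%.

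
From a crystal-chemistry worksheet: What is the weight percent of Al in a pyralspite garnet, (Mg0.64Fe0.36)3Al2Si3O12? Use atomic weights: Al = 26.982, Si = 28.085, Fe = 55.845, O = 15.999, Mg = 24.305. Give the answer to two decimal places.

Molar mass of (Mg0.64Fe0.36)3Al2Si3O12: 1.92·24.305 + 1.08·55.845 + 2·26.982 + 3·28.085 + 12·15.999 = 437.185 g/mol.
Mass of Al per formula unit: 2 × 26.982 = 53.964 g.
Weight fraction Al = 53.964 / 437.185 = 0.1234.

12.34 wt%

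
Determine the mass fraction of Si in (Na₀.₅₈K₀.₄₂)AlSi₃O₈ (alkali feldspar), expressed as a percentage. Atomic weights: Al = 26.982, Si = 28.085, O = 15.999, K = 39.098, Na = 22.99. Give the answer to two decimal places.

31.32 mass %

Molar mass of (Na₀.₅₈K₀.₄₂)AlSi₃O₈: 0.58*22.99 + 0.42*39.098 + 1*26.982 + 3*28.085 + 8*15.999 = 268.984 g/mol.
Mass of Si per formula unit: 3 × 28.085 = 84.255 g.
Weight fraction Si = 84.255 / 268.984 = 0.3132.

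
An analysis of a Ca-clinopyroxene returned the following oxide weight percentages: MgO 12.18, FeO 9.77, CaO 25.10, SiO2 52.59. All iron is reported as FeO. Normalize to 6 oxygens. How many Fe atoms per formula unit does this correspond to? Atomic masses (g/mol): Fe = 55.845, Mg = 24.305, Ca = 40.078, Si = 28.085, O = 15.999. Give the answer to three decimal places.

0.309 Fe apfu

MgO (M=40.304): mol = 0.30220; Mg = 0.30220, O = 0.30220.
FeO (M=71.844): mol = 0.13599; Fe = 0.13599, O = 0.13599.
CaO (M=56.077): mol = 0.44760; Ca = 0.44760, O = 0.44760.
SiO2 (M=60.083): mol = 0.87529; Si = 0.87529, O = 1.75058.
ΣO = 2.63637; factor = 6/ΣO = 2.27586.
Fe apfu = 0.13599 × 2.27586 = 0.309.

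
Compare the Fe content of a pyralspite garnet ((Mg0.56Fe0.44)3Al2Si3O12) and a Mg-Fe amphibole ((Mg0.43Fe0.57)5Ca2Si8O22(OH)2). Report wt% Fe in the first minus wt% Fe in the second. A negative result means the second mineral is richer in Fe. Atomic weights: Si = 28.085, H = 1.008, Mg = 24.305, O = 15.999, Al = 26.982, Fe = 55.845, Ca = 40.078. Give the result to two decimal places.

M((Mg0.56Fe0.44)3Al2Si3O12) = 444.755 g/mol, so wt% Fe = 73.715/444.755 × 100 = 16.57%.
M((Mg0.43Fe0.57)5Ca2Si8O22(OH)2) = 902.242 g/mol, so wt% Fe = 159.158/902.242 × 100 = 17.64%.
16.57 − 17.64 = -1.07 pp.

-1.07 percentage points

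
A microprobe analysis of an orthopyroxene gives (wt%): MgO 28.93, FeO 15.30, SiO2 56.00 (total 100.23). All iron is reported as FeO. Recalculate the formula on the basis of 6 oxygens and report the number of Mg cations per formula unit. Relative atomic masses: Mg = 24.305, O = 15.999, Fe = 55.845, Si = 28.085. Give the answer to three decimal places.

MgO: 28.93/40.304 = 0.71779 mol → 0.71779 mol Mg, 0.71779 mol O.
FeO: 15.30/71.844 = 0.21296 mol → 0.21296 mol Fe, 0.21296 mol O.
SiO2: 56.00/60.083 = 0.93204 mol → 0.93204 mol Si, 1.86408 mol O.
Total oxygen = 2.79483 mol. Normalization factor = 6/2.79483 = 2.14682.
Mg per 6 O = 0.71779 × 2.14682 = 1.541.

1.541 Mg apfu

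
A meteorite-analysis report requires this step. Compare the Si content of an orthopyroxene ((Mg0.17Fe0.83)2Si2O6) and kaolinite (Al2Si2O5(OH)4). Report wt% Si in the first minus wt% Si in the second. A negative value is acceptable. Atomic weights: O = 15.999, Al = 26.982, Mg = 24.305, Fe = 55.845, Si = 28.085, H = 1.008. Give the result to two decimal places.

0.43 percentage points

M((Mg0.17Fe0.83)2Si2O6) = 253.130 g/mol, so wt% Si = 56.170/253.130 × 100 = 22.19%.
M(Al2Si2O5(OH)4) = 258.157 g/mol, so wt% Si = 56.170/258.157 × 100 = 21.76%.
22.19 − 21.76 = 0.43 pp.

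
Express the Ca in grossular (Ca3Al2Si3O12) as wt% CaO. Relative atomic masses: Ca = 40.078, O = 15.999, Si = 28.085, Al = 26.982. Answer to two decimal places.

M(Ca3Al2Si3O12) = 450.441 g/mol; M(CaO) = 56.077 g/mol.
Moles CaO per formula unit = 3 Ca ÷ 1 = 3.0000.
CaO fraction = (3.0000 × 56.077) / 450.441 = 168.231/450.441 = 0.3735.

37.35 wt%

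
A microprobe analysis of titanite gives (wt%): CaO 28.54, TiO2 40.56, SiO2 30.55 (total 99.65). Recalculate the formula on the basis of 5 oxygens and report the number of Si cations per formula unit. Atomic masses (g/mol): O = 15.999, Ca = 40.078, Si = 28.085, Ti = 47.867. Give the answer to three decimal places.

1.000 Si apfu

CaO: 28.54/56.077 = 0.50894 mol → 0.50894 mol Ca, 0.50894 mol O.
TiO2: 40.56/79.865 = 0.50786 mol → 0.50786 mol Ti, 1.01572 mol O.
SiO2: 30.55/60.083 = 0.50846 mol → 0.50846 mol Si, 1.01692 mol O.
Total oxygen = 2.54158 mol. Normalization factor = 5/2.54158 = 1.96728.
Si per 5 O = 0.50846 × 1.96728 = 1.000.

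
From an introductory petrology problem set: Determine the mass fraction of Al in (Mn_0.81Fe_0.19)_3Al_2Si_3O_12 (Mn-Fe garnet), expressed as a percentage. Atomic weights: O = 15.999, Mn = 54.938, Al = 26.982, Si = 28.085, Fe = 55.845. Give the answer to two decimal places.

M((Mn_0.81Fe_0.19)_3Al_2Si_3O_12) = 495.538 g/mol.
Al contributes 2 × 26.982 = 53.964 g per mole.
53.964/495.538 = 0.1089 → 10.89%.

10.89 wt%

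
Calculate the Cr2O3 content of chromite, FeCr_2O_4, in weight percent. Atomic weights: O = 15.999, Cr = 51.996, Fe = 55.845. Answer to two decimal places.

Molar mass of FeCr_2O_4 = 1·55.845 + 2·51.996 + 4·15.999 = 223.833 g/mol.
Each formula unit contains 2 Cr, equivalent to 2/2 = 1.0000 mol Cr2O3.
M(Cr2O3) = 2×51.996 + 3×15.999 = 151.989 g/mol.
Mass of Cr2O3 per formula unit = 1.0000 × 151.989 = 151.989 g.
Cr2O3 wt% = 151.989 / 223.833 × 100 = 67.90%.

67.90 wt%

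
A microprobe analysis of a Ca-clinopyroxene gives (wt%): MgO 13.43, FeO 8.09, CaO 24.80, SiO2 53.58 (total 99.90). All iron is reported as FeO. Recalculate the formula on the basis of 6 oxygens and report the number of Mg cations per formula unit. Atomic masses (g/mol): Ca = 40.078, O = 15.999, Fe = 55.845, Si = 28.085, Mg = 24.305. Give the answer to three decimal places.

MgO (M=40.304): mol = 0.33322; Mg = 0.33322, O = 0.33322.
FeO (M=71.844): mol = 0.11261; Fe = 0.11261, O = 0.11261.
CaO (M=56.077): mol = 0.44225; Ca = 0.44225, O = 0.44225.
SiO2 (M=60.083): mol = 0.89177; Si = 0.89177, O = 1.78354.
ΣO = 2.67162; factor = 6/ΣO = 2.24583.
Mg apfu = 0.33322 × 2.24583 = 0.748.

0.748 Mg apfu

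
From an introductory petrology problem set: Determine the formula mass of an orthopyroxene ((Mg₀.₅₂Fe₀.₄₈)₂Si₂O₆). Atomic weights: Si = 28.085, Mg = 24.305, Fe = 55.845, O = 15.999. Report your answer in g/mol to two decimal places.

Mg: 1.04 × 24.305 = 25.2772
Fe: 0.96 × 55.845 = 53.6112
Si: 2 × 28.085 = 56.1700
O: 6 × 15.999 = 95.9940
Summing the contributions gives the formula mass.

231.05 g/mol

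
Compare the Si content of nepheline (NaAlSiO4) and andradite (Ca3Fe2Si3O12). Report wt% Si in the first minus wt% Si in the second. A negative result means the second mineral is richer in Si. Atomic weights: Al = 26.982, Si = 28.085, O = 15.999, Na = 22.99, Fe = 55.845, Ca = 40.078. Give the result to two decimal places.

3.19 percentage points

First mineral: 28.085 g Si in 142.053 g formula = 19.77 wt% Si.
Second mineral: 84.255 g Si in 508.167 g formula = 16.58 wt% Si.
19.77% − 16.58% gives a difference of 3.19 percentage points.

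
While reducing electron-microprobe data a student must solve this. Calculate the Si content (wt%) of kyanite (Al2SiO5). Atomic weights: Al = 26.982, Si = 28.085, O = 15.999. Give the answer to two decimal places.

Molar mass of Al2SiO5: 2·26.982 + 1·28.085 + 5·15.999 = 162.044 g/mol.
Mass of Si per formula unit: 1 × 28.085 = 28.085 g.
Weight fraction Si = 28.085 / 162.044 = 0.1733.

17.33 wt%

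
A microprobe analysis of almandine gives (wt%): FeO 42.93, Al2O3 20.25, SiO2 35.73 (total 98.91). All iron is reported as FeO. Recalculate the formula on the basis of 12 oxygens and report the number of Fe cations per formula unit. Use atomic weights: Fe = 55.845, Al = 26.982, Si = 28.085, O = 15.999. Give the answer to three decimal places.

3.009 Fe apfu

FeO: 42.93/71.844 = 0.59754 mol → 0.59754 mol Fe, 0.59754 mol O.
Al2O3: 20.25/101.961 = 0.19861 mol → 0.39722 mol Al, 0.59583 mol O.
SiO2: 35.73/60.083 = 0.59468 mol → 0.59468 mol Si, 1.18936 mol O.
Total oxygen = 2.38273 mol. Normalization factor = 12/2.38273 = 5.03624.
Fe per 12 O = 0.59754 × 5.03624 = 3.009.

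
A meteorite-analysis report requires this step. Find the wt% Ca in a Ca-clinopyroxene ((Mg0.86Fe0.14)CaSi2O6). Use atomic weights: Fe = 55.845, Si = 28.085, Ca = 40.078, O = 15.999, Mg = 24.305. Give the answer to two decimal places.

18.14 weight percent

M((Mg0.86Fe0.14)CaSi2O6) = 220.963 g/mol.
Ca contributes 1 × 40.078 = 40.078 g per mole.
40.078/220.963 = 0.1814 → 18.14%.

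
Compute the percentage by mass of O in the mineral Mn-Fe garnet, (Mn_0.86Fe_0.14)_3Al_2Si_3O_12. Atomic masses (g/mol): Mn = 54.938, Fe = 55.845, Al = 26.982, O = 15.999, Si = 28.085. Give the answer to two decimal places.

38.75 wt%

Molar mass of (Mn_0.86Fe_0.14)_3Al_2Si_3O_12: 2.58×54.938 + 0.42×55.845 + 2×26.982 + 3×28.085 + 12×15.999 = 495.402 g/mol.
Mass of O per formula unit: 12 × 15.999 = 191.988 g.
Weight fraction O = 191.988 / 495.402 = 0.3875.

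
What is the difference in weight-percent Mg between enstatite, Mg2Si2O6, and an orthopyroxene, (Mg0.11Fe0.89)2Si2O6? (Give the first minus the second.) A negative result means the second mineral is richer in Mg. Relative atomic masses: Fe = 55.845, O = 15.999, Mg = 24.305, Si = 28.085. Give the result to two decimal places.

22.13 percentage points

Mg in Mg2Si2O6: molar mass 200.774 g/mol; 2×24.305 = 48.610 g → 24.21 wt%.
Mg in (Mg0.11Fe0.89)2Si2O6: molar mass 256.915 g/mol; 0.22×24.305 = 5.347 g → 2.08 wt%.
Difference = 24.21 − 2.08 = 22.13 percentage points.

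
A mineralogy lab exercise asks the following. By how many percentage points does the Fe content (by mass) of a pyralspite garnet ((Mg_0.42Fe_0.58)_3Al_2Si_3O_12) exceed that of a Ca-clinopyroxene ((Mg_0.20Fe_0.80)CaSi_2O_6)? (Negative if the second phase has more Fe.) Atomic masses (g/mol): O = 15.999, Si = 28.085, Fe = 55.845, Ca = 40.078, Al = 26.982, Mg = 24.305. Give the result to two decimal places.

2.74 percentage points

M((Mg_0.42Fe_0.58)_3Al_2Si_3O_12) = 458.002 g/mol, so wt% Fe = 97.170/458.002 × 100 = 21.22%.
M((Mg_0.20Fe_0.80)CaSi_2O_6) = 241.779 g/mol, so wt% Fe = 44.676/241.779 × 100 = 18.48%.
21.22 − 18.48 = 2.74 pp.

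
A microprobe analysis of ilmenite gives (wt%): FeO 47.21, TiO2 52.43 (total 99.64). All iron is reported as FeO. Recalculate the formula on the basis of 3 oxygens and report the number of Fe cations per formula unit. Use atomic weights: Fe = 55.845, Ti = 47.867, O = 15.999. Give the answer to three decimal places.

1.001 Fe apfu

FeO: 47.21/71.844 = 0.65712 mol → 0.65712 mol Fe, 0.65712 mol O.
TiO2: 52.43/79.865 = 0.65648 mol → 0.65648 mol Ti, 1.31296 mol O.
Total oxygen = 1.97008 mol. Normalization factor = 3/1.97008 = 1.52278.
Fe per 3 O = 0.65712 × 1.52278 = 1.001.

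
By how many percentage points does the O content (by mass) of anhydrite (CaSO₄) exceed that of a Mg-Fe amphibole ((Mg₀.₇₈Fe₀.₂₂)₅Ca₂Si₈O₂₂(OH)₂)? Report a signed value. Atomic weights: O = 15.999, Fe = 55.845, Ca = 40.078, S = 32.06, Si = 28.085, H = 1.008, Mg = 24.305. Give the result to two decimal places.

O in CaSO₄: molar mass 136.134 g/mol; 4×15.999 = 63.996 g → 47.01 wt%.
O in (Mg₀.₇₈Fe₀.₂₂)₅Ca₂Si₈O₂₂(OH)₂: molar mass 847.047 g/mol; 24×15.999 = 383.976 g → 45.33 wt%.
Difference = 47.01 − 45.33 = 1.68 percentage points.

1.68 percentage points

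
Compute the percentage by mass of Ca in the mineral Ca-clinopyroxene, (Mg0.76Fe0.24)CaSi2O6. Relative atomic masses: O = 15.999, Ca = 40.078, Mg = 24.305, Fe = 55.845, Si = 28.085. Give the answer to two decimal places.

17.88 weight percent

Molar mass of (Mg0.76Fe0.24)CaSi2O6: 0.76×24.305 + 0.24×55.845 + 1×40.078 + 2×28.085 + 6×15.999 = 224.117 g/mol.
Mass of Ca per formula unit: 1 × 40.078 = 40.078 g.
Weight fraction Ca = 40.078 / 224.117 = 0.1788.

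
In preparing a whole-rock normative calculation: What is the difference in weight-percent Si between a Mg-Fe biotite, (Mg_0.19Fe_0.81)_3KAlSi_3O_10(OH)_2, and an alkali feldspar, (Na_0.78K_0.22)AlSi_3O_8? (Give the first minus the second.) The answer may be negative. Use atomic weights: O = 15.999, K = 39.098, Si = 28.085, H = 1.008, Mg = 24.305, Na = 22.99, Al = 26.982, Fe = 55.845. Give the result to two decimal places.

M((Mg_0.19Fe_0.81)_3KAlSi_3O_10(OH)_2) = 493.896 g/mol, so wt% Si = 84.255/493.896 × 100 = 17.06%.
M((Na_0.78K_0.22)AlSi_3O_8) = 265.763 g/mol, so wt% Si = 84.255/265.763 × 100 = 31.70%.
17.06 − 31.70 = -14.64 pp.

-14.64 percentage points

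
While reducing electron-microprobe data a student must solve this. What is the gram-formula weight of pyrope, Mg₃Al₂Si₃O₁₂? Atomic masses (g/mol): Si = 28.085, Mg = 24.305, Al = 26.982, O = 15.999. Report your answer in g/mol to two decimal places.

M = 3·24.305 + 2·26.982 + 3·28.085 + 12·15.999

403.12 g/mol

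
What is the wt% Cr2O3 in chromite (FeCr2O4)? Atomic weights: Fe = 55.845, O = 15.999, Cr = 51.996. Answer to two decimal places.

Molar mass of FeCr2O4 = 1·55.845 + 2·51.996 + 4·15.999 = 223.833 g/mol.
Each formula unit contains 2 Cr, equivalent to 2/2 = 1.0000 mol Cr2O3.
M(Cr2O3) = 2×51.996 + 3×15.999 = 151.989 g/mol.
Mass of Cr2O3 per formula unit = 1.0000 × 151.989 = 151.989 g.
Cr2O3 wt% = 151.989 / 223.833 × 100 = 67.90%.

67.90 wt%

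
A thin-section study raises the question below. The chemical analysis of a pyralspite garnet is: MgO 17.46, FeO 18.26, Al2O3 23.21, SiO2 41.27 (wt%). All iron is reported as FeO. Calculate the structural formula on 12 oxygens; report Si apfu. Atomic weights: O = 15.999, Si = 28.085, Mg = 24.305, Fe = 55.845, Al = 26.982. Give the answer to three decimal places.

3.004 Si apfu

MgO: 17.46/40.304 = 0.43321 mol → 0.43321 mol Mg, 0.43321 mol O.
FeO: 18.26/71.844 = 0.25416 mol → 0.25416 mol Fe, 0.25416 mol O.
Al2O3: 23.21/101.961 = 0.22764 mol → 0.45528 mol Al, 0.68292 mol O.
SiO2: 41.27/60.083 = 0.68688 mol → 0.68688 mol Si, 1.37376 mol O.
Total oxygen = 2.74405 mol. Normalization factor = 12/2.74405 = 4.37310.
Si per 12 O = 0.68688 × 4.37310 = 3.004.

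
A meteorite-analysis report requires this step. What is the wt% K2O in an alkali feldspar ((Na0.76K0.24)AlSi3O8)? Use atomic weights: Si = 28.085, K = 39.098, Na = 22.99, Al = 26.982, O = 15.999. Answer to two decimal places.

4.25 wt%

Molar mass of (Na0.76K0.24)AlSi3O8 = 0.76*22.99 + 0.24*39.098 + 1*26.982 + 3*28.085 + 8*15.999 = 266.085 g/mol.
Each formula unit contains 0.24 K, equivalent to 0.24/2 = 0.1200 mol K2O.
M(K2O) = 2×39.098 + 1×15.999 = 94.195 g/mol.
Mass of K2O per formula unit = 0.1200 × 94.195 = 11.303 g.
K2O wt% = 11.303 / 266.085 × 100 = 4.25%.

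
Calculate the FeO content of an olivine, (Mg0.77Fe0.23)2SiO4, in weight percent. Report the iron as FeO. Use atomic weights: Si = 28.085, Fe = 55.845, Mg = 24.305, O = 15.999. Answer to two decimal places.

Formula mass = 155.199 g/mol.
0.46 Fe → 0.4600 mol FeO per formula unit; M(FeO) = 71.844, so FeO mass = 33.048 g.
33.048/155.199 × 100 = 21.29 wt%.

21.29 wt%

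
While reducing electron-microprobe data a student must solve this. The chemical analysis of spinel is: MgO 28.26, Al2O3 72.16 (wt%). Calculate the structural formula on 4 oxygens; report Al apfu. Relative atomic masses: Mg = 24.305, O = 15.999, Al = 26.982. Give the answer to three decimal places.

28.26 wt% MgO ÷ 40.304 g/mol = 0.70117 mol, giving 0.70117 Mg and 0.70117 O.
72.16 wt% Al2O3 ÷ 101.961 g/mol = 0.70772 mol, giving 1.41544 Al and 2.12316 O.
Oxygen sums to 2.82433; scaling by 4/2.82433 = 1.41627 puts the formula on 4 O.
Al: 1.41544 × 1.41627 = 2.005 atoms per formula unit.

2.005 Al apfu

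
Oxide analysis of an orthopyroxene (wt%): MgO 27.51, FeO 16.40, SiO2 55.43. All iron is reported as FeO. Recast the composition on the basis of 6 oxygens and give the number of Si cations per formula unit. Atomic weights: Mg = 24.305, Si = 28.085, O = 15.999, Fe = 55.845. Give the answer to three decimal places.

MgO: 27.51/40.304 = 0.68256 mol → 0.68256 mol Mg, 0.68256 mol O.
FeO: 16.40/71.844 = 0.22827 mol → 0.22827 mol Fe, 0.22827 mol O.
SiO2: 55.43/60.083 = 0.92256 mol → 0.92256 mol Si, 1.84512 mol O.
Total oxygen = 2.75595 mol. Normalization factor = 6/2.75595 = 2.17711.
Si per 6 O = 0.92256 × 2.17711 = 2.009.

2.009 Si apfu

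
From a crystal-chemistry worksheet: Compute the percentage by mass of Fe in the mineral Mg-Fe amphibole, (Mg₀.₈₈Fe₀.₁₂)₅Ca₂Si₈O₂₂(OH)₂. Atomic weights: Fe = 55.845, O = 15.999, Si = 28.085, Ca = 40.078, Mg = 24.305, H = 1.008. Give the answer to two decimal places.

M((Mg₀.₈₈Fe₀.₁₂)₅Ca₂Si₈O₂₂(OH)₂) = 831.277 g/mol.
Fe contributes 0.60 × 55.845 = 33.507 g per mole.
33.507/831.277 = 0.0403 → 4.03%.

4.03 mass %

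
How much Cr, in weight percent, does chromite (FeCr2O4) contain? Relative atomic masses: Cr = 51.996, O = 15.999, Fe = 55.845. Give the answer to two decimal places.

M(FeCr2O4) = 223.833 g/mol.
Cr contributes 2 × 51.996 = 103.992 g per mole.
103.992/223.833 = 0.4646 → 46.46%.

46.46 weight percent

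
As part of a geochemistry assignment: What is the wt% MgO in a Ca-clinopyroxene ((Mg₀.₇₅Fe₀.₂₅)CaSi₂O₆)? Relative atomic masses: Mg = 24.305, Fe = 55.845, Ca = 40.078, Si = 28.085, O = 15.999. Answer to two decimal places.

13.47 wt%

Formula mass = 224.432 g/mol.
0.75 Mg → 0.7500 mol MgO per formula unit; M(MgO) = 40.304, so MgO mass = 30.228 g.
30.228/224.432 × 100 = 13.47 wt%.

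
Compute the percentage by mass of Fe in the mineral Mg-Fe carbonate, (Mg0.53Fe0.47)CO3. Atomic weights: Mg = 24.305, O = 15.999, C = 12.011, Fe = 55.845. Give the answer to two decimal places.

Molar mass of (Mg0.53Fe0.47)CO3: 0.53×24.305 + 0.47×55.845 + 1×12.011 + 3×15.999 = 99.137 g/mol.
Mass of Fe per formula unit: 0.47 × 55.845 = 26.247 g.
Weight fraction Fe = 26.247 / 99.137 = 0.2648.

26.48 weight percent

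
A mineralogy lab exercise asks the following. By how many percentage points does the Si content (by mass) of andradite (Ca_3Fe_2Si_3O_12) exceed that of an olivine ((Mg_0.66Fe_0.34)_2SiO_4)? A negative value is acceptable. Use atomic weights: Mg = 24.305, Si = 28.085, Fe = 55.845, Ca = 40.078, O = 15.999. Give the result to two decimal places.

-0.74 percentage points

Si in Ca_3Fe_2Si_3O_12: molar mass 508.167 g/mol; 3×28.085 = 84.255 g → 16.58 wt%.
Si in (Mg_0.66Fe_0.34)_2SiO_4: molar mass 162.138 g/mol; 1×28.085 = 28.085 g → 17.32 wt%.
Difference = 16.58 − 17.32 = -0.74 percentage points.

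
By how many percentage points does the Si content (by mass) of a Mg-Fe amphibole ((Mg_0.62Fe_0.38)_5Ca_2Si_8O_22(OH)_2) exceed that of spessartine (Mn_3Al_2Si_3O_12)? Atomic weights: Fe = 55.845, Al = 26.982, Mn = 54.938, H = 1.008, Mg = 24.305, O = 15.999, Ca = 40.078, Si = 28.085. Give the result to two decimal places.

First mineral: 224.680 g Si in 872.279 g formula = 25.76 wt% Si.
Second mineral: 84.255 g Si in 495.021 g formula = 17.02 wt% Si.
25.76% − 17.02% gives a difference of 8.74 percentage points.

8.74 percentage points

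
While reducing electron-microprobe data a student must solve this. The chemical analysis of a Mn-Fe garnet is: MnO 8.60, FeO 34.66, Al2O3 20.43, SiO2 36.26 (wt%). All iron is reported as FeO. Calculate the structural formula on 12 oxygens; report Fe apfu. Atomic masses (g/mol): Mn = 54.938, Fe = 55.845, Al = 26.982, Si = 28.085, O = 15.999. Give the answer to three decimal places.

8.60 wt% MnO ÷ 70.937 g/mol = 0.12123 mol, giving 0.12123 Mn and 0.12123 O.
34.66 wt% FeO ÷ 71.844 g/mol = 0.48243 mol, giving 0.48243 Fe and 0.48243 O.
20.43 wt% Al2O3 ÷ 101.961 g/mol = 0.20037 mol, giving 0.40074 Al and 0.60111 O.
36.26 wt% SiO2 ÷ 60.083 g/mol = 0.60350 mol, giving 0.60350 Si and 1.20700 O.
Oxygen sums to 2.41177; scaling by 12/2.41177 = 4.97560 puts the formula on 12 O.
Fe: 0.48243 × 4.97560 = 2.400 atoms per formula unit.

2.400 Fe apfu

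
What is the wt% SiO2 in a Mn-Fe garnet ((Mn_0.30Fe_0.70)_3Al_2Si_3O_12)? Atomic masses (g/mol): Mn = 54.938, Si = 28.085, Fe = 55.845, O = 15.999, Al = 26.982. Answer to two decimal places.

Molar mass of (Mn_0.30Fe_0.70)_3Al_2Si_3O_12 = 0.90·54.938 + 2.10·55.845 + 2·26.982 + 3·28.085 + 12·15.999 = 496.926 g/mol.
Each formula unit contains 3 Si, equivalent to 3/1 = 3.0000 mol SiO2.
M(SiO2) = 1×28.085 + 2×15.999 = 60.083 g/mol.
Mass of SiO2 per formula unit = 3.0000 × 60.083 = 180.249 g.
SiO2 wt% = 180.249 / 496.926 × 100 = 36.27%.

36.27 wt%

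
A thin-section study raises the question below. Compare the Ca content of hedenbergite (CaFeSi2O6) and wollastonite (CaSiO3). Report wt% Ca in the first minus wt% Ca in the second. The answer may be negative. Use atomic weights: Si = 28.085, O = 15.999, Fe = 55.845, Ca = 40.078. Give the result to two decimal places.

-18.35 percentage points

First mineral: 40.078 g Ca in 248.087 g formula = 16.15 wt% Ca.
Second mineral: 40.078 g Ca in 116.160 g formula = 34.50 wt% Ca.
16.15% − 34.50% gives a difference of -18.35 percentage points.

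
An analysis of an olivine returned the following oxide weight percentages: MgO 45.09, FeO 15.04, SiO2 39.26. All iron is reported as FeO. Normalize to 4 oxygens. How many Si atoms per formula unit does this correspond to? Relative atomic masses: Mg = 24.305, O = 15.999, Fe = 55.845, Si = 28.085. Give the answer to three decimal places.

0.992 Si apfu

MgO (M=40.304): mol = 1.11875; Mg = 1.11875, O = 1.11875.
FeO (M=71.844): mol = 0.20934; Fe = 0.20934, O = 0.20934.
SiO2 (M=60.083): mol = 0.65343; Si = 0.65343, O = 1.30686.
ΣO = 2.63495; factor = 4/ΣO = 1.51806.
Si apfu = 0.65343 × 1.51806 = 0.992.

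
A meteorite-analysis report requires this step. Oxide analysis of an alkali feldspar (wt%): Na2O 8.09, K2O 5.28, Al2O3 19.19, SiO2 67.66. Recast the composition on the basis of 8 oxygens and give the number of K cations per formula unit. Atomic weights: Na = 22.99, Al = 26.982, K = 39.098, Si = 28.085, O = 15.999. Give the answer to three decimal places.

0.299 K apfu

Na2O: 8.09/61.979 = 0.13053 mol → 0.26106 mol Na, 0.13053 mol O.
K2O: 5.28/94.195 = 0.05605 mol → 0.11210 mol K, 0.05605 mol O.
Al2O3: 19.19/101.961 = 0.18821 mol → 0.37642 mol Al, 0.56463 mol O.
SiO2: 67.66/60.083 = 1.12611 mol → 1.12611 mol Si, 2.25222 mol O.
Total oxygen = 3.00343 mol. Normalization factor = 8/3.00343 = 2.66362.
K per 8 O = 0.11210 × 2.66362 = 0.299.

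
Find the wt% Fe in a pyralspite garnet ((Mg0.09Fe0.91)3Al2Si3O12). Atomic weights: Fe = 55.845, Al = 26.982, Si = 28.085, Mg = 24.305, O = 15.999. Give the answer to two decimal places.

31.16 weight percent

Molar mass of (Mg0.09Fe0.91)3Al2Si3O12: 0.27×24.305 + 2.73×55.845 + 2×26.982 + 3×28.085 + 12×15.999 = 489.226 g/mol.
Mass of Fe per formula unit: 2.73 × 55.845 = 152.457 g.
Weight fraction Fe = 152.457 / 489.226 = 0.3116.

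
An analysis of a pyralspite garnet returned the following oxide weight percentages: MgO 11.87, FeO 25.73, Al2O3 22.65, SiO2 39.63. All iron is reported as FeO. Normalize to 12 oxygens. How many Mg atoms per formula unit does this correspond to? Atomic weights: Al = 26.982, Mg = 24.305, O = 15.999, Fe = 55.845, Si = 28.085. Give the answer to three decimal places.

11.87 wt% MgO ÷ 40.304 g/mol = 0.29451 mol, giving 0.29451 Mg and 0.29451 O.
25.73 wt% FeO ÷ 71.844 g/mol = 0.35814 mol, giving 0.35814 Fe and 0.35814 O.
22.65 wt% Al2O3 ÷ 101.961 g/mol = 0.22214 mol, giving 0.44428 Al and 0.66642 O.
39.63 wt% SiO2 ÷ 60.083 g/mol = 0.65959 mol, giving 0.65959 Si and 1.31918 O.
Oxygen sums to 2.63825; scaling by 12/2.63825 = 4.54847 puts the formula on 12 O.
Mg: 0.29451 × 4.54847 = 1.340 atoms per formula unit.

1.340 Mg apfu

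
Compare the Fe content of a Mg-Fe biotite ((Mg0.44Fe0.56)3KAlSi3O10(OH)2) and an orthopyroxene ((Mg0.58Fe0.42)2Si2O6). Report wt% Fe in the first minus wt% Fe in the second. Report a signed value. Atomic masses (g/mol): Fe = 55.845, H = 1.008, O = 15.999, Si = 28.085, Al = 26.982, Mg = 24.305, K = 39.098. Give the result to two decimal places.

-0.69 percentage points

First mineral: 93.820 g Fe in 470.241 g formula = 19.95 wt% Fe.
Second mineral: 46.910 g Fe in 227.268 g formula = 20.64 wt% Fe.
19.95% − 20.64% gives a difference of -0.69 percentage points.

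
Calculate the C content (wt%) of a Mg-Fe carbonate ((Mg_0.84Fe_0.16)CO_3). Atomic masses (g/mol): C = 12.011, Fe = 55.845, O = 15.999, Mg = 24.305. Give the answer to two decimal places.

Formula mass = 0.84*24.305 + 0.16*55.845 + 1*12.011 + 3*15.999 = 89.359 g/mol, of which 12.011 g is C.
So C makes up 12.011/89.359 = 0.1344 of the mass, i.e. 13.44%.

13.44 wt%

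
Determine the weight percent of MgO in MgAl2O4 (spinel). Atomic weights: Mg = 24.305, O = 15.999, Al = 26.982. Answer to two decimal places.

28.33 wt%

Formula mass = 142.265 g/mol.
1 Mg → 1.0000 mol MgO per formula unit; M(MgO) = 40.304, so MgO mass = 40.304 g.
40.304/142.265 × 100 = 28.33 wt%.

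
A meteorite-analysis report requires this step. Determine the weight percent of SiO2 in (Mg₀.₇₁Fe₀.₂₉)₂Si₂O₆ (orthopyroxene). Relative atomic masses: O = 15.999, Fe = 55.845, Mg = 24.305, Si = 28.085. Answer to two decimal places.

M((Mg₀.₇₁Fe₀.₂₉)₂Si₂O₆) = 219.067 g/mol; M(SiO2) = 60.083 g/mol.
Moles SiO2 per formula unit = 2 Si ÷ 1 = 2.0000.
SiO2 fraction = (2.0000 × 60.083) / 219.067 = 120.166/219.067 = 0.5485.

54.85 wt%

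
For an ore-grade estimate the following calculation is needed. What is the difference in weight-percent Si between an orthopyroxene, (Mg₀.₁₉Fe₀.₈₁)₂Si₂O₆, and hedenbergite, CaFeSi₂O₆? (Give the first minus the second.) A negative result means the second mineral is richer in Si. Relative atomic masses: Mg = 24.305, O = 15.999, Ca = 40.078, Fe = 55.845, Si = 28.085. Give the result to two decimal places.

Si in (Mg₀.₁₉Fe₀.₈₁)₂Si₂O₆: molar mass 251.869 g/mol; 2×28.085 = 56.170 g → 22.30 wt%.
Si in CaFeSi₂O₆: molar mass 248.087 g/mol; 2×28.085 = 56.170 g → 22.64 wt%.
Difference = 22.30 − 22.64 = -0.34 percentage points.

-0.34 percentage points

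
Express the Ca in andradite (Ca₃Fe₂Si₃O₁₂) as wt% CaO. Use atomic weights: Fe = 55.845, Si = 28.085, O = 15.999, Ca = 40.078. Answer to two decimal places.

Molar mass of Ca₃Fe₂Si₃O₁₂ = 3·40.078 + 2·55.845 + 3·28.085 + 12·15.999 = 508.167 g/mol.
Each formula unit contains 3 Ca, equivalent to 3/1 = 3.0000 mol CaO.
M(CaO) = 1×40.078 + 1×15.999 = 56.077 g/mol.
Mass of CaO per formula unit = 3.0000 × 56.077 = 168.231 g.
CaO wt% = 168.231 / 508.167 × 100 = 33.11%.

33.11 wt%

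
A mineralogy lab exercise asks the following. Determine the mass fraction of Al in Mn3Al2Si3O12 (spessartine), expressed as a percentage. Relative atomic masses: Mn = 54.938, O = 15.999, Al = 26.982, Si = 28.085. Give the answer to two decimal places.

10.90 mass %

Formula mass = 3×54.938 + 2×26.982 + 3×28.085 + 12×15.999 = 495.021 g/mol, of which 53.964 g is Al.
So Al makes up 53.964/495.021 = 0.1090 of the mass, i.e. 10.90%.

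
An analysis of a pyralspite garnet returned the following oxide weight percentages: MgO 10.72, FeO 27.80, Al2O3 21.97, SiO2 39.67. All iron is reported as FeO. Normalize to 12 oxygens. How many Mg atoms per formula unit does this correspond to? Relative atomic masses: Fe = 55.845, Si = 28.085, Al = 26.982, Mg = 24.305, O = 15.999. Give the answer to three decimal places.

10.72 wt% MgO ÷ 40.304 g/mol = 0.26598 mol, giving 0.26598 Mg and 0.26598 O.
27.80 wt% FeO ÷ 71.844 g/mol = 0.38695 mol, giving 0.38695 Fe and 0.38695 O.
21.97 wt% Al2O3 ÷ 101.961 g/mol = 0.21547 mol, giving 0.43094 Al and 0.64641 O.
39.67 wt% SiO2 ÷ 60.083 g/mol = 0.66025 mol, giving 0.66025 Si and 1.32050 O.
Oxygen sums to 2.61984; scaling by 12/2.61984 = 4.58043 puts the formula on 12 O.
Mg: 0.26598 × 4.58043 = 1.218 atoms per formula unit.

1.218 Mg apfu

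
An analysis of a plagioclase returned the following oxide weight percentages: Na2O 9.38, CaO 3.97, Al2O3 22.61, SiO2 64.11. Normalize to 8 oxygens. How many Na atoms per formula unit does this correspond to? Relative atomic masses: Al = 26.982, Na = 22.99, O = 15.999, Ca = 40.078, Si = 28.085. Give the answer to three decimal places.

9.38 wt% Na2O ÷ 61.979 g/mol = 0.15134 mol, giving 0.30268 Na and 0.15134 O.
3.97 wt% CaO ÷ 56.077 g/mol = 0.07080 mol, giving 0.07080 Ca and 0.07080 O.
22.61 wt% Al2O3 ÷ 101.961 g/mol = 0.22175 mol, giving 0.44350 Al and 0.66525 O.
64.11 wt% SiO2 ÷ 60.083 g/mol = 1.06702 mol, giving 1.06702 Si and 2.13404 O.
Oxygen sums to 3.02143; scaling by 8/3.02143 = 2.64775 puts the formula on 8 O.
Na: 0.30268 × 2.64775 = 0.801 atoms per formula unit.

0.801 Na apfu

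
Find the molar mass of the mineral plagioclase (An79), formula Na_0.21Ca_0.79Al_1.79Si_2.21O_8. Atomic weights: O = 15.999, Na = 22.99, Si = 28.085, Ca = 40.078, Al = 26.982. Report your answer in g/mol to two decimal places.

274.85 g/mol

M = 0.21(22.99) + 0.79(40.078) + 1.79(26.982) + 2.21(28.085) + 8(15.999)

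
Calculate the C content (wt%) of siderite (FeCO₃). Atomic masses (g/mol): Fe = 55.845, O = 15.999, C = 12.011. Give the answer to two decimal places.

M(FeCO₃) = 115.853 g/mol.
C contributes 1 × 12.011 = 12.011 g per mole.
12.011/115.853 = 0.1037 → 10.37%.

10.37 wt%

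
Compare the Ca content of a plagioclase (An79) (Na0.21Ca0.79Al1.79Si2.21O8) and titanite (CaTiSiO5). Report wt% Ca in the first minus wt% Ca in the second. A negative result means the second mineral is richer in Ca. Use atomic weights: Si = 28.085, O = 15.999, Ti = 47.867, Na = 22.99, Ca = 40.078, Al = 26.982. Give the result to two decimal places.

-8.93 percentage points

First mineral: 31.662 g Ca in 274.847 g formula = 11.52 wt% Ca.
Second mineral: 40.078 g Ca in 196.025 g formula = 20.45 wt% Ca.
11.52% − 20.45% gives a difference of -8.93 percentage points.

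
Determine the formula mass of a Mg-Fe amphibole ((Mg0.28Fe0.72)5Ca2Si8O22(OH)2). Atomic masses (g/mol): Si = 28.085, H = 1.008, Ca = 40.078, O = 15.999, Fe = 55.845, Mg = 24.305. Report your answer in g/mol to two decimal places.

The formula mass is the sum 1.40×24.305 + 3.60×55.845 + 2×40.078 + 8×28.085 + 24×15.999 + 2×1.008.

925.90 g/mol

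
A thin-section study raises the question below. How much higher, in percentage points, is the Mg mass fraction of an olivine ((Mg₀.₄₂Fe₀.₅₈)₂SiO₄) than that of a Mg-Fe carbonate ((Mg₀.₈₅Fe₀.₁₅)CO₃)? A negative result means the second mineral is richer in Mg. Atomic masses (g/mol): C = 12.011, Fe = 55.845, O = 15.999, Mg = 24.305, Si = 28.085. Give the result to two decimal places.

First mineral: 20.416 g Mg in 177.277 g formula = 11.52 wt% Mg.
Second mineral: 20.659 g Mg in 89.044 g formula = 23.20 wt% Mg.
11.52% − 23.20% gives a difference of -11.68 percentage points.

-11.68 percentage points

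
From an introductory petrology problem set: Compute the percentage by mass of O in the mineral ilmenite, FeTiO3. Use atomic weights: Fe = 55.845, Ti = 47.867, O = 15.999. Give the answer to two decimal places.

31.64 weight percent

Formula mass = 1*55.845 + 1*47.867 + 3*15.999 = 151.709 g/mol, of which 47.997 g is O.
So O makes up 47.997/151.709 = 0.3164 of the mass, i.e. 31.64%.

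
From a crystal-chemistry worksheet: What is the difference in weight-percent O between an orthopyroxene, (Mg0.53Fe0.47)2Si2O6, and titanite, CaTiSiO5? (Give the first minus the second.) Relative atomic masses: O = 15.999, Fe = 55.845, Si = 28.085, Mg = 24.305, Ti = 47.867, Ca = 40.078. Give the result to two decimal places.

First mineral: 95.994 g O in 230.422 g formula = 41.66 wt% O.
Second mineral: 79.995 g O in 196.025 g formula = 40.81 wt% O.
41.66% − 40.81% gives a difference of 0.85 percentage points.

0.85 percentage points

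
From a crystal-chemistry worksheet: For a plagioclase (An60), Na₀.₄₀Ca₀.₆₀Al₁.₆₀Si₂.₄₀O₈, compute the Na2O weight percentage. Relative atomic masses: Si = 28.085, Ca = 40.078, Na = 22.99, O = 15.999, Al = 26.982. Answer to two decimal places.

4.56 wt%

M(Na₀.₄₀Ca₀.₆₀Al₁.₆₀Si₂.₄₀O₈) = 271.810 g/mol; M(Na2O) = 61.979 g/mol.
Moles Na2O per formula unit = 0.40 Na ÷ 2 = 0.2000.
Na2O fraction = (0.2000 × 61.979) / 271.810 = 12.396/271.810 = 0.0456.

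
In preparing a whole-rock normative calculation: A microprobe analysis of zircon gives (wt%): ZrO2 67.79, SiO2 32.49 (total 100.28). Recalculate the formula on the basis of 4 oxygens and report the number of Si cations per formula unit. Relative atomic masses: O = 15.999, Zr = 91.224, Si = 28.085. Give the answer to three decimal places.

ZrO2 (M=123.222): mol = 0.55015; Zr = 0.55015, O = 1.10030.
SiO2 (M=60.083): mol = 0.54075; Si = 0.54075, O = 1.08150.
ΣO = 2.18180; factor = 4/ΣO = 1.83335.
Si apfu = 0.54075 × 1.83335 = 0.991.

0.991 Si apfu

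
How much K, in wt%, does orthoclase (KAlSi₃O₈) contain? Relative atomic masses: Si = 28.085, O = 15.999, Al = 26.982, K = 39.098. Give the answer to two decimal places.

Formula mass = 1*39.098 + 1*26.982 + 3*28.085 + 8*15.999 = 278.327 g/mol, of which 39.098 g is K.
So K makes up 39.098/278.327 = 0.1405 of the mass, i.e. 14.05%.

14.05 wt%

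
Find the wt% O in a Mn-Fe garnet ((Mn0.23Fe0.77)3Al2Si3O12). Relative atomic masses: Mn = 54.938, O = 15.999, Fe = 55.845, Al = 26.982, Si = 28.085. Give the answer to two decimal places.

38.62 mass %

Formula mass = 0.69*54.938 + 2.31*55.845 + 2*26.982 + 3*28.085 + 12*15.999 = 497.116 g/mol, of which 191.988 g is O.
So O makes up 191.988/497.116 = 0.3862 of the mass, i.e. 38.62%.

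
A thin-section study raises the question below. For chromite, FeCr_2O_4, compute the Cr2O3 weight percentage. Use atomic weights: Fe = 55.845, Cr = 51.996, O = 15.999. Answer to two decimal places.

Formula mass = 223.833 g/mol.
2 Cr → 1.0000 mol Cr2O3 per formula unit; M(Cr2O3) = 151.989, so Cr2O3 mass = 151.989 g.
151.989/223.833 × 100 = 67.90 wt%.

67.90 wt%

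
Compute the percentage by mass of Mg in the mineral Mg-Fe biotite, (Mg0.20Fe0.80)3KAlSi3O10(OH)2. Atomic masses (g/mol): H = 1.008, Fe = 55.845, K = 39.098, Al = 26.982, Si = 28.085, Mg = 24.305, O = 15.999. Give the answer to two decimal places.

2.96 mass %

M((Mg0.20Fe0.80)3KAlSi3O10(OH)2) = 492.950 g/mol.
Mg contributes 0.60 × 24.305 = 14.583 g per mole.
14.583/492.950 = 0.0296 → 2.96%.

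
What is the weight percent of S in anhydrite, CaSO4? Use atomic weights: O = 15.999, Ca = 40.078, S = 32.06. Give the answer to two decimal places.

Formula mass = 1·40.078 + 1·32.06 + 4·15.999 = 136.134 g/mol, of which 32.060 g is S.
So S makes up 32.060/136.134 = 0.2355 of the mass, i.e. 23.55%.

23.55 mass %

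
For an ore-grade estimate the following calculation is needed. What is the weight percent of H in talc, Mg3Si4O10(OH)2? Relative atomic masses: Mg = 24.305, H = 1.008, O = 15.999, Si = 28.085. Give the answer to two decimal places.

Formula mass = 3*24.305 + 4*28.085 + 12*15.999 + 2*1.008 = 379.259 g/mol, of which 2.016 g is H.
So H makes up 2.016/379.259 = 0.0053 of the mass, i.e. 0.53%.

0.53 mass %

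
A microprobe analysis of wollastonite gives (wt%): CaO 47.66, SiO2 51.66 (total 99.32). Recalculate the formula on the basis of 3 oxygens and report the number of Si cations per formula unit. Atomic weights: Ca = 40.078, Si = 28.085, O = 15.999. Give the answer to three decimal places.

CaO: 47.66/56.077 = 0.84990 mol → 0.84990 mol Ca, 0.84990 mol O.
SiO2: 51.66/60.083 = 0.85981 mol → 0.85981 mol Si, 1.71962 mol O.
Total oxygen = 2.56952 mol. Normalization factor = 3/2.56952 = 1.16753.
Si per 3 O = 0.85981 × 1.16753 = 1.004.

1.004 Si apfu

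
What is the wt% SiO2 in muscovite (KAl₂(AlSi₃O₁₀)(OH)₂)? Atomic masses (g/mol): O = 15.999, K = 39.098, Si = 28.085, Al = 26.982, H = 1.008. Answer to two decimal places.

Formula mass = 398.303 g/mol.
3 Si → 3.0000 mol SiO2 per formula unit; M(SiO2) = 60.083, so SiO2 mass = 180.249 g.
180.249/398.303 × 100 = 45.25 wt%.

45.25 wt%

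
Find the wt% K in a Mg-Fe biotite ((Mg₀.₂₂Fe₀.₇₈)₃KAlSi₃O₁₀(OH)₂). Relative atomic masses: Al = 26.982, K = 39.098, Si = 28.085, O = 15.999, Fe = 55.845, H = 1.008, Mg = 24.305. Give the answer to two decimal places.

Formula mass = 0.66×24.305 + 2.34×55.845 + 1×39.098 + 1×26.982 + 3×28.085 + 12×15.999 + 2×1.008 = 491.058 g/mol, of which 39.098 g is K.
So K makes up 39.098/491.058 = 0.0796 of the mass, i.e. 7.96%.

7.96 mass %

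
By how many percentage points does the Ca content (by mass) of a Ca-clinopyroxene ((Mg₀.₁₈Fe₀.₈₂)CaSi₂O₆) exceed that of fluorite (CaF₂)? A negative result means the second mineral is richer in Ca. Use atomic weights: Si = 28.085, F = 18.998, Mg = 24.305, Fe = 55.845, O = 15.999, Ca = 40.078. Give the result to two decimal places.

Ca in (Mg₀.₁₈Fe₀.₈₂)CaSi₂O₆: molar mass 242.410 g/mol; 1×40.078 = 40.078 g → 16.53 wt%.
Ca in CaF₂: molar mass 78.074 g/mol; 1×40.078 = 40.078 g → 51.33 wt%.
Difference = 16.53 − 51.33 = -34.80 percentage points.

-34.80 percentage points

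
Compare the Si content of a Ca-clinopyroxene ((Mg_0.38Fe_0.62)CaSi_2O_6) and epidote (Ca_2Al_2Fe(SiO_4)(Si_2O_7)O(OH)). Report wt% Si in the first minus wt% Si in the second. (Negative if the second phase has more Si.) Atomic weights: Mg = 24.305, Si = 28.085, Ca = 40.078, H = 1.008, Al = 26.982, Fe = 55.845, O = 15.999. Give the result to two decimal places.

6.35 percentage points

M((Mg_0.38Fe_0.62)CaSi_2O_6) = 236.102 g/mol, so wt% Si = 56.170/236.102 × 100 = 23.79%.
M(Ca_2Al_2Fe(SiO_4)(Si_2O_7)O(OH)) = 483.215 g/mol, so wt% Si = 84.255/483.215 × 100 = 17.44%.
23.79 − 17.44 = 6.35 pp.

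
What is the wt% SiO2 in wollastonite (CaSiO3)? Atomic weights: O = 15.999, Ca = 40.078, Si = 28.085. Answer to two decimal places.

Molar mass of CaSiO3 = 1*40.078 + 1*28.085 + 3*15.999 = 116.160 g/mol.
Each formula unit contains 1 Si, equivalent to 1/1 = 1.0000 mol SiO2.
M(SiO2) = 1×28.085 + 2×15.999 = 60.083 g/mol.
Mass of SiO2 per formula unit = 1.0000 × 60.083 = 60.083 g.
SiO2 wt% = 60.083 / 116.160 × 100 = 51.72%.

51.72 wt%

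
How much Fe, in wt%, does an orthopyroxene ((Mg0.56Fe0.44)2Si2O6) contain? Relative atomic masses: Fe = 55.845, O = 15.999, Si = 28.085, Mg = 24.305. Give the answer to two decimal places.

Molar mass of (Mg0.56Fe0.44)2Si2O6: 1.12·24.305 + 0.88·55.845 + 2·28.085 + 6·15.999 = 228.529 g/mol.
Mass of Fe per formula unit: 0.88 × 55.845 = 49.144 g.
Weight fraction Fe = 49.144 / 228.529 = 0.2150.

21.50 wt%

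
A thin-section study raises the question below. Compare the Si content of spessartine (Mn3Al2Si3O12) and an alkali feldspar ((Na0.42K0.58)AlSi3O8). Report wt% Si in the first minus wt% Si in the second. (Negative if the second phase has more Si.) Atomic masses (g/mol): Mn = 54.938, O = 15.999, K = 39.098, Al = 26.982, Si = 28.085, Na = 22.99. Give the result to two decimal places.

-14.01 percentage points

First mineral: 84.255 g Si in 495.021 g formula = 17.02 wt% Si.
Second mineral: 84.255 g Si in 271.562 g formula = 31.03 wt% Si.
17.02% − 31.03% gives a difference of -14.01 percentage points.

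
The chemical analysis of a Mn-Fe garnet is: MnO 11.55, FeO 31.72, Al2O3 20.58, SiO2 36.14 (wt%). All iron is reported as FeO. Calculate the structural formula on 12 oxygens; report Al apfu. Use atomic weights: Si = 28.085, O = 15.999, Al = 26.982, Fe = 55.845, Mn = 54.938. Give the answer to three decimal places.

MnO (M=70.937): mol = 0.16282; Mn = 0.16282, O = 0.16282.
FeO (M=71.844): mol = 0.44151; Fe = 0.44151, O = 0.44151.
Al2O3 (M=101.961): mol = 0.20184; Al = 0.40368, O = 0.60552.
SiO2 (M=60.083): mol = 0.60150; Si = 0.60150, O = 1.20300.
ΣO = 2.41285; factor = 12/ΣO = 4.97337.
Al apfu = 0.40368 × 4.97337 = 2.008.

2.008 Al apfu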